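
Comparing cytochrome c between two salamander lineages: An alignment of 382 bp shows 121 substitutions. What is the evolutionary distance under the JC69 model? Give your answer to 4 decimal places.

p = 121/382 ≈ 0.316754.
d = −(3/4) ln(1 − 4p/3) = −0.75 ln(1 − 0.422339) = −0.75 ln(0.577661)
  = −0.75 × (-0.548768) = 0.411576 substitutions/site.

0.4116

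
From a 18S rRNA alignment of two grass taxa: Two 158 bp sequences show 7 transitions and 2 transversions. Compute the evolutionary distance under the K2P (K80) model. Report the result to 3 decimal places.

P = 7/158 ≈ 0.044304 and Q = 2/158 ≈ 0.012658.
Under the Kimura two-parameter model, d = −½ ln(1 − 2P − Q) − ¼ ln(1 − 2Q).
1 − 2P − Q = 0.898734, giving −½ ln(0.898734) = 0.053384.
1 − 2Q = 0.974684, giving −¼ ln(0.974684) = 0.006410.
d = 0.053384 + 0.006410 = 0.059794.

0.060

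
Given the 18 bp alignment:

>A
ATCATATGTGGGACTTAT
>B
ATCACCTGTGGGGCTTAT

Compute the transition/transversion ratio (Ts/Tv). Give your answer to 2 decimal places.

2.00

Transitions are A↔G and C↔T; transversions are all other mismatches.
Transitions: 2. Transversions: 1.
R = 2/1 = 2.00.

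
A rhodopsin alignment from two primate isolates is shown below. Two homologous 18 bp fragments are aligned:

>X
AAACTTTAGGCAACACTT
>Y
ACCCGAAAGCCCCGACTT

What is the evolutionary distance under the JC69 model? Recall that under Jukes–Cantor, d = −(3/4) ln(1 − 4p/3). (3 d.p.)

0.824

The sequences differ at 9 of 18 sites (2, 3, 5, 6, 7, 10, 12, 13, 14), so p = 9/18 = 0.5.
d = −(3/4) ln(1 − 4p/3) = −0.75 ln(1 − 0.666667) = −0.75 ln(0.333333)
  = −0.75 × (-1.098613) = 0.823960 substitutions/site.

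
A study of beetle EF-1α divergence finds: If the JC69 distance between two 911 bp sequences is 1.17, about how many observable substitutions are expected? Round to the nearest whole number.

540

Invert JC69: p = (3/4)(1 − e^(−4d/3)) = 0.75 × (1 − e^(-1.56)) = 0.75 × (1 − 0.210136) = 0.592398.
Expected differing sites = pL ≈ 0.592398 × 911 = 539.674578 ≈ 540.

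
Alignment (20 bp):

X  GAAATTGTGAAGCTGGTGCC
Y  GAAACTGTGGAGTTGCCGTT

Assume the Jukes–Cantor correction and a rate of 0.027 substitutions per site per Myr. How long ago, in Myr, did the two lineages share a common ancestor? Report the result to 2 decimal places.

The sequences differ at 7 of 20 sites (5, 10, 13, 16, 17, 19, 20), so p = 7/20 = 0.35.
d = −(3/4) ln(1 − 4p/3) = −0.75 ln(1 − 0.466667) = −0.75 ln(0.533333)
  = −0.75 × (-0.628609) = 0.471457 substitutions/site.
Under a molecular clock d = 2μt, so t = d/(2μ) = 0.471457 / (2 × 0.027) = 8.73 Myr.

8.73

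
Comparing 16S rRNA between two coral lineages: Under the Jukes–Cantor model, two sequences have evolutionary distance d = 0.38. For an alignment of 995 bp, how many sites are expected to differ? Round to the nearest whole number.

Invert JC69: p = (3/4)(1 − e^(−4d/3)) = 0.75 × (1 − e^(-0.506667)) = 0.75 × (1 − 0.602500) = 0.298125.
Expected differing sites = pL ≈ 0.298125 × 995 = 296.634375 ≈ 297.

297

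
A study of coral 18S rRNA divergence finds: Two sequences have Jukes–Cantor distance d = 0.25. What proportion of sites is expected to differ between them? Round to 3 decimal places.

p = (3/4)(1 − e^(−4d/3)) = 0.75 × (1 − e^(-0.333333)) = 0.75 × (1 − 0.716532) = 0.212601.

0.213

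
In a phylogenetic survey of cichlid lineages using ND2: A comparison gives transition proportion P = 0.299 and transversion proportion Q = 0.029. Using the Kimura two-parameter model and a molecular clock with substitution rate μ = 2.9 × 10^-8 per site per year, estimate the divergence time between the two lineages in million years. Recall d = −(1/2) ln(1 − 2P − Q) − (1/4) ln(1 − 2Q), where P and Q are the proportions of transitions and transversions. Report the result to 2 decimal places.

8.76

Under the Kimura two-parameter model, d = −½ ln(1 − 2P − Q) − ¼ ln(1 − 2Q).
1 − 2P − Q = 0.373, giving −½ ln(0.373) = 0.493088.
1 − 2Q = 0.942, giving −¼ ln(0.942) = 0.014938.
d = 0.493088 + 0.014938 = 0.508026.
Under a molecular clock d = 2μt, so t = d/(2μ) = 0.508026 / (2 × 2.9 × 10^-8) = 8.76 million years.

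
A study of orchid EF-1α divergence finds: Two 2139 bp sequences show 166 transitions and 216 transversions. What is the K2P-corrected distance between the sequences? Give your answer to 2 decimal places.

0.20

P = 166/2139 ≈ 0.077606 and Q = 216/2139 ≈ 0.100982.
Under the Kimura two-parameter model, d = −½ ln(1 − 2P − Q) − ¼ ln(1 − 2Q).
1 − 2P − Q = 0.743806, giving −½ ln(0.743806) = 0.147988.
1 − 2Q = 0.798036, giving −¼ ln(0.798036) = 0.056400.
d = 0.147988 + 0.056400 = 0.204388.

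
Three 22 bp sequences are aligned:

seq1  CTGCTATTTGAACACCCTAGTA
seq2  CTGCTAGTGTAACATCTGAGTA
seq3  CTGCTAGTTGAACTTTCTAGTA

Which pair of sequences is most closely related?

seq1 and seq3

seq1–seq2: 6/22 differ, p = 0.273, d = 0.339.
seq1–seq3: 4/22 differ, p = 0.182, d = 0.208.
seq2–seq3: 6/22 differ, p = 0.273, d = 0.339.
The smallest distance is between seq1 and seq3.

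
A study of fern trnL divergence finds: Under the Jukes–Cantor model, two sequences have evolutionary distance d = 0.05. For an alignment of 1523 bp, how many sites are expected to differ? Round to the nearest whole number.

Invert JC69: p = (3/4)(1 − e^(−4d/3)) = 0.75 × (1 − e^(-0.066667)) = 0.75 × (1 − 0.935507) = 0.048370.
Expected differing sites = pL ≈ 0.048370 × 1523 = 73.66751 ≈ 74.

74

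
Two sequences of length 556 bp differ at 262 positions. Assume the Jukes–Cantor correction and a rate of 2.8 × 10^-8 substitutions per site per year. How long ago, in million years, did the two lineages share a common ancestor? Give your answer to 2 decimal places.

13.25

p = 262/556 ≈ 0.471223.
d = −(3/4) ln(1 − 4p/3) = −0.75 ln(1 − 0.628297) = −0.75 ln(0.371703)
  = −0.75 × (-0.989660) = 0.742245 substitutions/site.
Under a molecular clock d = 2μt, so t = d/(2μ) = 0.742245 / (2 × 2.8 × 10^-8) = 13.25 million years.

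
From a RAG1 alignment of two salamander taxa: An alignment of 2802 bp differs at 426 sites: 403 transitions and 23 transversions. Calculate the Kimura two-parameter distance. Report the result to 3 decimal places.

0.180

P = 403/2802 ≈ 0.143826 and Q = 23/2802 ≈ 0.008208.
Under the Kimura two-parameter model, d = −½ ln(1 − 2P − Q) − ¼ ln(1 − 2Q).
1 − 2P − Q = 0.70414, giving −½ ln(0.70414) = 0.175389.
1 − 2Q = 0.983584, giving −¼ ln(0.983584) = 0.004138.
d = 0.175389 + 0.004138 = 0.179527.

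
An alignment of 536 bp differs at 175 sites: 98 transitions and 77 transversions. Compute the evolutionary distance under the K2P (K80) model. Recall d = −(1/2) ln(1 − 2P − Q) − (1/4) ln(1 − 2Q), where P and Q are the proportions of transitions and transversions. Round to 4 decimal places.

P = 98/536 ≈ 0.182836 and Q = 77/536 ≈ 0.143657.
Under the Kimura two-parameter model, d = −½ ln(1 − 2P − Q) − ¼ ln(1 − 2Q).
1 − 2P − Q = 0.490671, giving −½ ln(0.490671) = 0.355991.
1 − 2Q = 0.712686, giving −¼ ln(0.712686) = 0.084679.
d = 0.355991 + 0.084679 = 0.440670.

0.4407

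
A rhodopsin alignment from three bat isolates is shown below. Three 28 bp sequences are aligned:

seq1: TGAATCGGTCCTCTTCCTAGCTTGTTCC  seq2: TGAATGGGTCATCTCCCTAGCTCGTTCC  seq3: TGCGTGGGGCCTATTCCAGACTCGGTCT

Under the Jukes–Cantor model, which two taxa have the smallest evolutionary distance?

seq1–seq2: 4/28 differ, p = 0.143, d = 0.158.
seq1–seq3: 11/28 differ, p = 0.393, d = 0.556.
seq2–seq3: 11/28 differ, p = 0.393, d = 0.556.
The smallest distance is between seq1 and seq2.

seq1 and seq2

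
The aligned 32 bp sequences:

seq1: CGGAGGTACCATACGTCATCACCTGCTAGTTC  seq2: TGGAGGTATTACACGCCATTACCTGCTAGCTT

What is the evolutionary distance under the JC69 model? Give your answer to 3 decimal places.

0.304

The sequences differ at 8 of 32 sites (1, 9, 10, 12, 16, 20, 30, 32), so p = 8/32 = 0.25.
d = −(3/4) ln(1 − 4p/3) = −0.75 ln(1 − 0.333333) = −0.75 ln(0.666667)
  = −0.75 × (-0.405465) = 0.304099 substitutions/site.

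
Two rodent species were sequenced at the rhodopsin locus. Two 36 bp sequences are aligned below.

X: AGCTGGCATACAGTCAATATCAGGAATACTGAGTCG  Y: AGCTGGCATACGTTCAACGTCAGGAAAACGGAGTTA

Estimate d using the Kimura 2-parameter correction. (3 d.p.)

Of 36 sites, 5 differences are transitions and 3 are transversions, so P = 5/36 ≈ 0.138889 and Q = 3/36 ≈ 0.083333.
Under the Kimura two-parameter model, d = −½ ln(1 − 2P − Q) − ¼ ln(1 − 2Q).
1 − 2P − Q = 0.638889, giving −½ ln(0.638889) = 0.224012.
1 − 2Q = 0.833334, giving −¼ ln(0.833334) = 0.045580.
d = 0.224012 + 0.045580 = 0.269592.

0.270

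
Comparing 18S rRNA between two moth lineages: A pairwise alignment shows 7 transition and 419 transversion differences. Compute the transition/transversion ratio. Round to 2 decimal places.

0.02

R = 7/419 = 0.016706… ≈ 0.02 (to 2 d.p.).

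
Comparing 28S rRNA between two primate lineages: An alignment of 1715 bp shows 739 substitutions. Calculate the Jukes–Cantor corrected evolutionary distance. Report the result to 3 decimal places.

p = 739/1715 ≈ 0.430904.
d = −(3/4) ln(1 − 4p/3) = −0.75 ln(1 − 0.574539) = −0.75 ln(0.425461)
  = −0.75 × (-0.854582) = 0.640937 substitutions/site.

0.641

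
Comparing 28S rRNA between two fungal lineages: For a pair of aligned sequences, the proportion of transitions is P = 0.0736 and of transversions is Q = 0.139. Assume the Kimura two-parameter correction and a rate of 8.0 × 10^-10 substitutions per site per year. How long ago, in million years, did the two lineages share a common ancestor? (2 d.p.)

156.26

Under the Kimura two-parameter model, d = −½ ln(1 − 2P − Q) − ¼ ln(1 − 2Q).
1 − 2P − Q = 0.7138, giving −½ ln(0.7138) = 0.168576.
1 − 2Q = 0.722, giving −¼ ln(0.722) = 0.081433.
d = 0.168576 + 0.081433 = 0.250009.
Under a molecular clock d = 2μt, so t = d/(2μ) = 0.250009 / (2 × 8.0 × 10^-10) = 156.26 million years.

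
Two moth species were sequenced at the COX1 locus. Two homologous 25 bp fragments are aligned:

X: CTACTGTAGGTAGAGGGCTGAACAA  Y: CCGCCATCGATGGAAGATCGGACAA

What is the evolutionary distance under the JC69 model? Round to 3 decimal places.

0.766

The sequences differ at 12 of 25 sites, so p = 12/25 = 0.48.
d = −(3/4) ln(1 − 4p/3) = −0.75 ln(1 − 0.64) = −0.75 ln(0.36)
  = −0.75 × (-1.021651) = 0.766238 substitutions/site.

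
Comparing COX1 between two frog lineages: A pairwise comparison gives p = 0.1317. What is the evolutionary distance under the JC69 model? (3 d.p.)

d = −(3/4) ln(1 − 4p/3) = −0.75 ln(1 − 0.1756) = −0.75 ln(0.8244)
  = −0.75 × (-0.193099) = 0.144824 substitutions/site.

0.145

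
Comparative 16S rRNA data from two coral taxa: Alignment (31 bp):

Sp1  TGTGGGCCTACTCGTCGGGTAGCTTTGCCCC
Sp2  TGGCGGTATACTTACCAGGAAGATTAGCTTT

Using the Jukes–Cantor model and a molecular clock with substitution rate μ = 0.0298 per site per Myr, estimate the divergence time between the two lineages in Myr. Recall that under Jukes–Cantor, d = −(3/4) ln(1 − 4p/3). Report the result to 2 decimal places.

11.60

The sequences differ at 14 of 31 sites, so p = 14/31 ≈ 0.451613.
d = −(3/4) ln(1 − 4p/3) = −0.75 ln(1 − 0.602151) = −0.75 ln(0.397849)
  = −0.75 × (-0.921683) = 0.691262 substitutions/site.
Under a molecular clock d = 2μt, so t = d/(2μ) = 0.691262 / (2 × 0.0298) = 11.60 Myr.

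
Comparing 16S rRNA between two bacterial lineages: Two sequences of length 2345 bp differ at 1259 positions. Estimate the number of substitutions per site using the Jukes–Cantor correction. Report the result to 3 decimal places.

p = 1259/2345 ≈ 0.536887.
d = −(3/4) ln(1 − 4p/3) = −0.75 ln(1 − 0.715849) = −0.75 ln(0.284151)
  = −0.75 × (-1.258249) = 0.943687 substitutions/site.

0.944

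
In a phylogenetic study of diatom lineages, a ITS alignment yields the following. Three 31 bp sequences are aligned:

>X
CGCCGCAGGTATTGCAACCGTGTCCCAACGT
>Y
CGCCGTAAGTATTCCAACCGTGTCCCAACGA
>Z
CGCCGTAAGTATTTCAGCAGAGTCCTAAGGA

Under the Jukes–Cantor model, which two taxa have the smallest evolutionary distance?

X–Y: 4/31 differ, p = 0.129, d = 0.142.
X–Z: 9/31 differ, p = 0.290, d = 0.367.
Y–Z: 6/31 differ, p = 0.194, d = 0.224.
The smallest distance is between X and Y.

X and Y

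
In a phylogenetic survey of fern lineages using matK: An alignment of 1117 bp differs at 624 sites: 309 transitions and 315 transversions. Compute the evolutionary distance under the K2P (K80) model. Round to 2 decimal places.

1.11

P = 309/1117 ≈ 0.276634 and Q = 315/1117 ≈ 0.282005.
Under the Kimura two-parameter model, d = −½ ln(1 − 2P − Q) − ¼ ln(1 − 2Q).
1 − 2P − Q = 0.164727, giving −½ ln(0.164727) = 0.901733.
1 − 2Q = 0.43599, giving −¼ ln(0.43599) = 0.207534.
d = 0.901733 + 0.207534 = 1.109267.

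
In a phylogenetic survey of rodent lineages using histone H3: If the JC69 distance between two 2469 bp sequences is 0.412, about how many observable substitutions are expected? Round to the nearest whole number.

783

Invert JC69: p = (3/4)(1 − e^(−4d/3)) = 0.75 × (1 − e^(-0.549333)) = 0.75 × (1 − 0.577335) = 0.316999.
Expected differing sites = pL ≈ 0.316999 × 2469 = 782.670531 ≈ 783.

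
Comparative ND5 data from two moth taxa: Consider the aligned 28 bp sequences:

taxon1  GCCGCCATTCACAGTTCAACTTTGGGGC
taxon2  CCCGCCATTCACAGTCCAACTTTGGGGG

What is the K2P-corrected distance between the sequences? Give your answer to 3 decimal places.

Of 28 sites, 1 differences are transitions and 2 are transversions, so P = 1/28 ≈ 0.035714 and Q = 2/28 ≈ 0.071429.
Under the Kimura two-parameter model, d = −½ ln(1 − 2P − Q) − ¼ ln(1 − 2Q).
1 − 2P − Q = 0.857143, giving −½ ln(0.857143) = 0.077075.
1 − 2Q = 0.857142, giving −¼ ln(0.857142) = 0.038538.
d = 0.077075 + 0.038538 = 0.115613.

0.116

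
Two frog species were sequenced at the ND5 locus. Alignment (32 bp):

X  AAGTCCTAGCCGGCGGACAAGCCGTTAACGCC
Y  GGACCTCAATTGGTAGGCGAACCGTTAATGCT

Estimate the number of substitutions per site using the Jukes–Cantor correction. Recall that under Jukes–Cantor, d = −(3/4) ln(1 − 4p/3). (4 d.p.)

0.8240

The sequences differ at 16 of 32 sites, so p = 16/32 = 0.5.
d = −(3/4) ln(1 − 4p/3) = −0.75 ln(1 − 0.666667) = −0.75 ln(0.333333)
  = −0.75 × (-1.098613) = 0.823960 substitutions/site.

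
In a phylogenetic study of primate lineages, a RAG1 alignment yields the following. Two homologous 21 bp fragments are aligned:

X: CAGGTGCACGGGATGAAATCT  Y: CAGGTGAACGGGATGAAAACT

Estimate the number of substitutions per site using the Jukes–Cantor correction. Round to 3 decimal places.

The sequences differ at 2 of 21 sites (7, 19), so p = 2/21 ≈ 0.095238.
d = −(3/4) ln(1 − 4p/3) = −0.75 ln(1 − 0.126984) = −0.75 ln(0.873016)
  = −0.75 × (-0.135801) = 0.101851 substitutions/site.

0.102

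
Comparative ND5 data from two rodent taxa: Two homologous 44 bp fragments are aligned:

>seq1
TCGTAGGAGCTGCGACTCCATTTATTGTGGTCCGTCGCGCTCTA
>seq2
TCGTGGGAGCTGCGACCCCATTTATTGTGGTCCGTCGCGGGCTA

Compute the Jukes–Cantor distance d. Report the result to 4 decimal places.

0.0969

The sequences differ at 4 of 44 sites (5, 17, 40, 41), so p = 4/44 ≈ 0.090909.
d = −(3/4) ln(1 − 4p/3) = −0.75 ln(1 − 0.121212) = −0.75 ln(0.878788)
  = −0.75 × (-0.129212) = 0.096909 substitutions/site.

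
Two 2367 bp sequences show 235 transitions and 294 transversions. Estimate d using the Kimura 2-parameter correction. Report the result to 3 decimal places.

P = 235/2367 ≈ 0.099282 and Q = 294/2367 ≈ 0.124208.
Under the Kimura two-parameter model, d = −½ ln(1 − 2P − Q) − ¼ ln(1 − 2Q).
1 − 2P − Q = 0.677228, giving −½ ln(0.677228) = 0.194874.
1 − 2Q = 0.751584, giving −¼ ln(0.751584) = 0.071393.
d = 0.194874 + 0.071393 = 0.266267.

0.266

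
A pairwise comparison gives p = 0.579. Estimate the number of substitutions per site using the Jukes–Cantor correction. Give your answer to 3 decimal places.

d = −(3/4) ln(1 − 4p/3) = −0.75 ln(1 − 0.772) = −0.75 ln(0.228)
  = −0.75 × (-1.478410) = 1.108808 substitutions/site.

1.109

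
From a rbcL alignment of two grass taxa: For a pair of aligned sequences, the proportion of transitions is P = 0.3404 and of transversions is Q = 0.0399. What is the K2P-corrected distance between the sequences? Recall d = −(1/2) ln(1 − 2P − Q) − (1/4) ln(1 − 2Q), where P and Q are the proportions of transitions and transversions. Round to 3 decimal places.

Under the Kimura two-parameter model, d = −½ ln(1 − 2P − Q) − ¼ ln(1 − 2Q).
1 − 2P − Q = 0.2793, giving −½ ln(0.2793) = 0.637734.
1 − 2Q = 0.9202, giving −¼ ln(0.9202) = 0.020791.
d = 0.637734 + 0.020791 = 0.658525.

0.659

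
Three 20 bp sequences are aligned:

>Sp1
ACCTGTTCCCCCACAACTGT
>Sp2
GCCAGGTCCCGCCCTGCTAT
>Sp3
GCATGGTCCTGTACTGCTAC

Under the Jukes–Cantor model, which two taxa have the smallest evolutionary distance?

Sp2 and Sp3

Sp1–Sp2: 8/20 differ, p = 0.400, d = 0.572.
Sp1–Sp3: 10/20 differ, p = 0.500, d = 0.824.
Sp2–Sp3: 6/20 differ, p = 0.300, d = 0.383.
The smallest distance is between Sp2 and Sp3.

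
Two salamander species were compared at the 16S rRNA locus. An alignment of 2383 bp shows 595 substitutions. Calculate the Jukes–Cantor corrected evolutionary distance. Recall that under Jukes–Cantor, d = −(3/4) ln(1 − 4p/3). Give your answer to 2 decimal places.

0.30

p = 595/2383 ≈ 0.249685.
d = −(3/4) ln(1 − 4p/3) = −0.75 ln(1 − 0.332913) = −0.75 ln(0.667087)
  = −0.75 × (-0.404835) = 0.303626 substitutions/site.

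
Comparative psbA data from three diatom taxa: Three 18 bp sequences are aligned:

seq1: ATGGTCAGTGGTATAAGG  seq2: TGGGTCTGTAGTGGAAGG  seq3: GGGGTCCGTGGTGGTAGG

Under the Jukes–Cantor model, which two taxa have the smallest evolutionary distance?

seq1–seq2: 6/18 differ, p = 0.333, d = 0.441.
seq1–seq3: 6/18 differ, p = 0.333, d = 0.441.
seq2–seq3: 4/18 differ, p = 0.222, d = 0.264.
The smallest distance is between seq2 and seq3.

seq2 and seq3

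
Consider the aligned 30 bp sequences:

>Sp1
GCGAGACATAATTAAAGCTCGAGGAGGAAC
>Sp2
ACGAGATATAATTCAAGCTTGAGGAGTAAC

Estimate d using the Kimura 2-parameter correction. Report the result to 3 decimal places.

Of 30 sites, 3 differences are transitions and 2 are transversions, so P = 3/30 = 0.1 and Q = 2/30 ≈ 0.066667.
Under the Kimura two-parameter model, d = −½ ln(1 − 2P − Q) − ¼ ln(1 − 2Q).
1 − 2P − Q = 0.733333, giving −½ ln(0.733333) = 0.155078.
1 − 2Q = 0.866666, giving −¼ ln(0.866666) = 0.035775.
d = 0.155078 + 0.035775 = 0.190853.

0.191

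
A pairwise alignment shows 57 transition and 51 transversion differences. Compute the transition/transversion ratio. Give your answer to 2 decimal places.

R = 57/51 = 1.117647… ≈ 1.12 (to 2 d.p.).

1.12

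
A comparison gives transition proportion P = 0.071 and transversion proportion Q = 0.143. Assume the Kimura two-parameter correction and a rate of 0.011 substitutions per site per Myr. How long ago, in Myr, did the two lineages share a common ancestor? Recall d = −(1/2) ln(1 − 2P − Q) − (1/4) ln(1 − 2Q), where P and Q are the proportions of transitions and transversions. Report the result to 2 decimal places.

Under the Kimura two-parameter model, d = −½ ln(1 − 2P − Q) − ¼ ln(1 − 2Q).
1 − 2P − Q = 0.715, giving −½ ln(0.715) = 0.167736.
1 − 2Q = 0.714, giving −¼ ln(0.714) = 0.084218.
d = 0.167736 + 0.084218 = 0.251954.
Under a molecular clock d = 2μt, so t = d/(2μ) = 0.251954 / (2 × 0.011) = 11.45 Myr.

11.45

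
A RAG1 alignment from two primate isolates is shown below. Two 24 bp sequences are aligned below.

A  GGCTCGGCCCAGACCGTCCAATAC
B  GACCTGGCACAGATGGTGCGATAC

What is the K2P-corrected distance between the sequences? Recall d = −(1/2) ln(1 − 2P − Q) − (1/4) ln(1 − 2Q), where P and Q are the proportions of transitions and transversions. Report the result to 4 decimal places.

Of 24 sites, 5 differences are transitions and 3 are transversions, so P = 5/24 ≈ 0.208333 and Q = 3/24 = 0.125.
Under the Kimura two-parameter model, d = −½ ln(1 − 2P − Q) − ¼ ln(1 − 2Q).
1 − 2P − Q = 0.458334, giving −½ ln(0.458334) = 0.390079.
1 − 2Q = 0.75, giving −¼ ln(0.75) = 0.071921.
d = 0.390079 + 0.071921 = 0.462000.

0.4620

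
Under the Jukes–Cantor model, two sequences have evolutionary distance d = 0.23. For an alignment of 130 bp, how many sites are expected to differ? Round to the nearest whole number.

26

Invert JC69: p = (3/4)(1 − e^(−4d/3)) = 0.75 × (1 − e^(-0.306667)) = 0.75 × (1 − 0.735896) = 0.198078.
Expected differing sites = pL ≈ 0.198078 × 130 = 25.75014 ≈ 26.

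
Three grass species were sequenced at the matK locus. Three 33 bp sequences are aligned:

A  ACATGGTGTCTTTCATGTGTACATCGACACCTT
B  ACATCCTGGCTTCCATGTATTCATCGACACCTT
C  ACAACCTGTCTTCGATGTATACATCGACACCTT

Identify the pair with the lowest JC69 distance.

A–B: 6/33 differ, p = 0.182, d = 0.208.
A–C: 6/33 differ, p = 0.182, d = 0.208.
B–C: 4/33 differ, p = 0.121, d = 0.132.
The smallest distance is between B and C.

B and C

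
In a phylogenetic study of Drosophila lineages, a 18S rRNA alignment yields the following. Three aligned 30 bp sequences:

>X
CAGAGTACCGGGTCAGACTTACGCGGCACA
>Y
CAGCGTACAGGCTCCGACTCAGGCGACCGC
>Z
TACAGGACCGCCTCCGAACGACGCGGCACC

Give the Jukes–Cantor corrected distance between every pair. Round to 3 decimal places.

X–Y: 10/30 sites differ → p ≈ 0.333333, d = −0.75 ln(1 − 0.444444) = 0.440839 ≈ 0.441.
X–Z: 10/30 sites differ → p ≈ 0.333333, d = −0.75 ln(1 − 0.444444) = 0.440839 ≈ 0.441.
Y–Z: 13/30 sites differ → p ≈ 0.433333, d = −0.75 ln(1 − 0.577777) = 0.646666 ≈ 0.647.

d(X,Y) = 0.441, d(X,Z) = 0.441, d(Y,Z) = 0.647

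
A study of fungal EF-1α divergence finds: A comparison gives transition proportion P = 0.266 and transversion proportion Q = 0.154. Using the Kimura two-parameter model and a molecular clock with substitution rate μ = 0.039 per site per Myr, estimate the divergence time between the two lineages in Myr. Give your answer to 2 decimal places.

Under the Kimura two-parameter model, d = −½ ln(1 − 2P − Q) − ¼ ln(1 − 2Q).
1 − 2P − Q = 0.314, giving −½ ln(0.314) = 0.579181.
1 − 2Q = 0.692, giving −¼ ln(0.692) = 0.092042.
d = 0.579181 + 0.092042 = 0.671223.
Under a molecular clock d = 2μt, so t = d/(2μ) = 0.671223 / (2 × 0.039) = 8.61 Myr.

8.61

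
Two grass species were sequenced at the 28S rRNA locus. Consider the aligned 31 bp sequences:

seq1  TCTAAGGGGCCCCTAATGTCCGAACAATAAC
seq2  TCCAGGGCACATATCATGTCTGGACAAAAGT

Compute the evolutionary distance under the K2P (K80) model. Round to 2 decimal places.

Of 31 sites, 8 differences are transitions and 5 are transversions, so P = 8/31 ≈ 0.258065 and Q = 5/31 ≈ 0.16129.
Under the Kimura two-parameter model, d = −½ ln(1 − 2P − Q) − ¼ ln(1 − 2Q).
1 − 2P − Q = 0.32258, giving −½ ln(0.32258) = 0.565702.
1 − 2Q = 0.67742, giving −¼ ln(0.67742) = 0.097366.
d = 0.565702 + 0.097366 = 0.663068.

0.66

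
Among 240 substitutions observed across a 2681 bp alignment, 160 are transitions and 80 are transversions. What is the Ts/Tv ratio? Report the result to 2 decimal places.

R = 160/80 = 2.00.

2.00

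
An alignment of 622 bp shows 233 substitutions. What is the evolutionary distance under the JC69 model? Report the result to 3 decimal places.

0.519

p = 233/622 ≈ 0.374598.
d = −(3/4) ln(1 − 4p/3) = −0.75 ln(1 − 0.499464) = −0.75 ln(0.500536)
  = −0.75 × (-0.692076) = 0.519057 substitutions/site.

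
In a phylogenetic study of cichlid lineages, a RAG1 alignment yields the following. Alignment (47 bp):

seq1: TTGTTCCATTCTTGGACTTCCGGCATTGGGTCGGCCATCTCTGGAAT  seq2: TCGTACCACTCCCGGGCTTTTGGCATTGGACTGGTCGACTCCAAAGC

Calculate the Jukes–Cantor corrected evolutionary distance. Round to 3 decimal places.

The sequences differ at 19 of 47 sites, so p = 19/47 ≈ 0.404255.
d = −(3/4) ln(1 − 4p/3) = −0.75 ln(1 − 0.539007) = −0.75 ln(0.460993)
  = −0.75 × (-0.774372) = 0.580779 substitutions/site.

0.581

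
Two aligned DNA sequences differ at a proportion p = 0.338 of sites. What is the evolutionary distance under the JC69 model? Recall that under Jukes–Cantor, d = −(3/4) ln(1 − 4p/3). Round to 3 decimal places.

0.449

d = −(3/4) ln(1 − 4p/3) = −0.75 ln(1 − 0.450667) = −0.75 ln(0.549333)
  = −0.75 × (-0.599050) = 0.449288 substitutions/site.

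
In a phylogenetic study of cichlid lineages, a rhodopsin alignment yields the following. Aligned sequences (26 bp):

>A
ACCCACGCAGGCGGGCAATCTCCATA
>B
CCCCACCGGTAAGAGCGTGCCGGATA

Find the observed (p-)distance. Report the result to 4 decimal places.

The sequences differ at 14 of 26 positions.
p = 14/26 = 0.538461… ≈ 0.5385 (to 4 d.p.).

0.5385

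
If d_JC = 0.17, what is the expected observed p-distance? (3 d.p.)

0.152

p = (3/4)(1 − e^(−4d/3)) = 0.75 × (1 − e^(-0.226667)) = 0.75 × (1 − 0.797186) = 0.152111.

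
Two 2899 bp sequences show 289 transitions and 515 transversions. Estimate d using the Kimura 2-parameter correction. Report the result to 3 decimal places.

P = 289/2899 ≈ 0.09969 and Q = 515/2899 ≈ 0.177647.
Under the Kimura two-parameter model, d = −½ ln(1 − 2P − Q) − ¼ ln(1 − 2Q).
1 − 2P − Q = 0.622973, giving −½ ln(0.622973) = 0.236626.
1 − 2Q = 0.644706, giving −¼ ln(0.644706) = 0.109740.
d = 0.236626 + 0.109740 = 0.346366.

0.346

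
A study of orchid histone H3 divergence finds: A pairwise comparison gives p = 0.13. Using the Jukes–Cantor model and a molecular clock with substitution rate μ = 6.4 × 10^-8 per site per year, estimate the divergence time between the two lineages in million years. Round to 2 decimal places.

d = −(3/4) ln(1 − 4p/3) = −0.75 ln(1 − 0.173333) = −0.75 ln(0.826667)
  = −0.75 × (-0.190353) = 0.142765 substitutions/site.
Under a molecular clock d = 2μt, so t = d/(2μ) = 0.142765 / (2 × 6.4 × 10^-8) = 1.12 million years.

1.12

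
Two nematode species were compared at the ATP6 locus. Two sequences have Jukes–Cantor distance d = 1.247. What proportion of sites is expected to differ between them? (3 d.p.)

0.608

p = (3/4)(1 − e^(−4d/3)) = 0.75 × (1 − e^(-1.662667)) = 0.75 × (1 − 0.189633) = 0.607775.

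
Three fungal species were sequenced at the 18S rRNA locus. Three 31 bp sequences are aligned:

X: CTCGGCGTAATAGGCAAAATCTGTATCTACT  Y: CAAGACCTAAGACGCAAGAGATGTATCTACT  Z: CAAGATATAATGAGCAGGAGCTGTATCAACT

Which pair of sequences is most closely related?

Y and Z

X–Y: 9/31 differ, p = 0.290, d = 0.367.
X–Z: 11/31 differ, p = 0.355, d = 0.481.
Y–Z: 8/31 differ, p = 0.258, d = 0.316.
The smallest distance is between Y and Z.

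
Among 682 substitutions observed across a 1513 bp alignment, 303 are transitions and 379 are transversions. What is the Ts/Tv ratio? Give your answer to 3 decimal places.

R = 303/379 = 0.799472… ≈ 0.799 (to 3 d.p.).

0.799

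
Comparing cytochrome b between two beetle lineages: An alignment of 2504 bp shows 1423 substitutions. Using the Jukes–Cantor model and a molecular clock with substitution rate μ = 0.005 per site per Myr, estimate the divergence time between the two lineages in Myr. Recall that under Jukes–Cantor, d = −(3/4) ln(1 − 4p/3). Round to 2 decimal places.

p = 1423/2504 ≈ 0.568291.
d = −(3/4) ln(1 − 4p/3) = −0.75 ln(1 − 0.757721) = −0.75 ln(0.242279)
  = −0.75 × (-1.417665) = 1.063249 substitutions/site.
Under a molecular clock d = 2μt, so t = d/(2μ) = 1.063249 / (2 × 0.005) = 106.32 Myr.

106.32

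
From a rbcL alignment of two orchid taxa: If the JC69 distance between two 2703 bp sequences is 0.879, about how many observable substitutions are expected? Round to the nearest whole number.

Invert JC69: p = (3/4)(1 − e^(−4d/3)) = 0.75 × (1 − e^(-1.172)) = 0.75 × (1 − 0.309747) = 0.517690.
Expected differing sites = pL ≈ 0.517690 × 2703 = 1399.31607 ≈ 1399.

1399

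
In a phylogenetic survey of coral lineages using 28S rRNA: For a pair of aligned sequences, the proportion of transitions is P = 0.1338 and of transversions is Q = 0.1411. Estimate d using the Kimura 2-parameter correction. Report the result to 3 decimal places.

Under the Kimura two-parameter model, d = −½ ln(1 − 2P − Q) − ¼ ln(1 − 2Q).
1 − 2P − Q = 0.5913, giving −½ ln(0.5913) = 0.262716.
1 − 2Q = 0.7178, giving −¼ ln(0.7178) = 0.082891.
d = 0.262716 + 0.082891 = 0.345607.

0.346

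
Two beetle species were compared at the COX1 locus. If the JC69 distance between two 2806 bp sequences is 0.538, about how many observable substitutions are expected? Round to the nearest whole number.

1077

Invert JC69: p = (3/4)(1 − e^(−4d/3)) = 0.75 × (1 − e^(-0.717333)) = 0.75 × (1 − 0.488052) = 0.383961.
Expected differing sites = pL ≈ 0.383961 × 2806 = 1077.394566 ≈ 1077.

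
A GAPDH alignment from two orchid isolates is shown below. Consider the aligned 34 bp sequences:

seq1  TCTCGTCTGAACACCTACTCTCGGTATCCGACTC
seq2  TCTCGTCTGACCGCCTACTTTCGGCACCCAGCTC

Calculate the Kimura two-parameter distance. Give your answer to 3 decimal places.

Of 34 sites, 6 differences are transitions and 1 are transversions, so P = 6/34 ≈ 0.176471 and Q = 1/34 ≈ 0.029412.
Under the Kimura two-parameter model, d = −½ ln(1 − 2P − Q) − ¼ ln(1 − 2Q).
1 − 2P − Q = 0.617646, giving −½ ln(0.617646) = 0.240920.
1 − 2Q = 0.941176, giving −¼ ln(0.941176) = 0.015156.
d = 0.240920 + 0.015156 = 0.256076.

0.256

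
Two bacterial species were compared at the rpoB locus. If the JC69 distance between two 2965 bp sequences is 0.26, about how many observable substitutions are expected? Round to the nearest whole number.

Invert JC69: p = (3/4)(1 − e^(−4d/3)) = 0.75 × (1 − e^(-0.346667)) = 0.75 × (1 − 0.707041) = 0.219719.
Expected differing sites = pL ≈ 0.219719 × 2965 = 651.466835 ≈ 651.

651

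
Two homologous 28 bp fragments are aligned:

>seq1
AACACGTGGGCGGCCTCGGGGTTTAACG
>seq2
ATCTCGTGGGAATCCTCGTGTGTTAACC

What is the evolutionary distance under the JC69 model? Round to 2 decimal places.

0.42

The sequences differ at 9 of 28 sites (2, 4, 11, 12, 13, 19, 21, 22, 28), so p = 9/28 ≈ 0.321429.
d = −(3/4) ln(1 − 4p/3) = −0.75 ln(1 − 0.428572) = −0.75 ln(0.571428)
  = −0.75 × (-0.559617) = 0.419713 substitutions/site.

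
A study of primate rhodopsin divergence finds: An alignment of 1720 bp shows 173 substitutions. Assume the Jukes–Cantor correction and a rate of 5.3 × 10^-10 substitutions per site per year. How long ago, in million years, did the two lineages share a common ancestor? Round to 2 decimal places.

p = 173/1720 ≈ 0.100581.
d = −(3/4) ln(1 − 4p/3) = −0.75 ln(1 − 0.134108) = −0.75 ln(0.865892)
  = −0.75 × (-0.143995) = 0.107996 substitutions/site.
Under a molecular clock d = 2μt, so t = d/(2μ) = 0.107996 / (2 × 5.3 × 10^-10) = 101.88 million years.

101.88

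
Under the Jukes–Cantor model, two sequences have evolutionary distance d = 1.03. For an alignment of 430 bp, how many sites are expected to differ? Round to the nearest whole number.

Invert JC69: p = (3/4)(1 − e^(−4d/3)) = 0.75 × (1 − e^(-1.373333)) = 0.75 × (1 − 0.253261) = 0.560054.
Expected differing sites = pL ≈ 0.560054 × 430 = 240.82322 ≈ 241.

241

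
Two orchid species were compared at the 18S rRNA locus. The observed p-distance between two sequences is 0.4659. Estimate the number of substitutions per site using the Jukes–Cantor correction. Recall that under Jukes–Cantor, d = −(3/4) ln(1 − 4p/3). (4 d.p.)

d = −(3/4) ln(1 − 4p/3) = −0.75 ln(1 − 0.6212) = −0.75 ln(0.3788)
  = −0.75 × (-0.970747) = 0.728060 substitutions/site.

0.7281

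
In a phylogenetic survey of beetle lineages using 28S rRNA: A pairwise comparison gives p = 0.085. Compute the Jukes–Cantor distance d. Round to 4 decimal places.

0.0902

d = −(3/4) ln(1 − 4p/3) = −0.75 ln(1 − 0.113333) = −0.75 ln(0.886667)
  = −0.75 × (-0.120286) = 0.090215 substitutions/site.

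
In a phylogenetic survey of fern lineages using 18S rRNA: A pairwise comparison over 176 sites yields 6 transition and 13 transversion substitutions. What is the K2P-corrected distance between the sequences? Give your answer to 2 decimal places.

0.12

P = 6/176 ≈ 0.034091 and Q = 13/176 ≈ 0.073864.
Under the Kimura two-parameter model, d = −½ ln(1 − 2P − Q) − ¼ ln(1 − 2Q).
1 − 2P − Q = 0.857954, giving −½ ln(0.857954) = 0.076602.
1 − 2Q = 0.852272, giving −¼ ln(0.852272) = 0.039962.
d = 0.076602 + 0.039962 = 0.116564.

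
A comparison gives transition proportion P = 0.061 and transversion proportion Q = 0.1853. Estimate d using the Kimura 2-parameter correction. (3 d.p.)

Under the Kimura two-parameter model, d = −½ ln(1 − 2P − Q) − ¼ ln(1 − 2Q).
1 − 2P − Q = 0.6927, giving −½ ln(0.6927) = 0.183579.
1 − 2Q = 0.6294, giving −¼ ln(0.6294) = 0.115747.
d = 0.183579 + 0.115747 = 0.299326.

0.299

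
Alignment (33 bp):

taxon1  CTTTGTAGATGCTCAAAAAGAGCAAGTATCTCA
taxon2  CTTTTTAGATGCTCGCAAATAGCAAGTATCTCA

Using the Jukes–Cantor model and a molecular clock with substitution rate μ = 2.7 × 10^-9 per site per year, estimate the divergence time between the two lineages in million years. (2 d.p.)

The sequences differ at 4 of 33 sites (5, 15, 16, 20), so p = 4/33 ≈ 0.121212.
d = −(3/4) ln(1 − 4p/3) = −0.75 ln(1 − 0.161616) = −0.75 ln(0.838384)
  = −0.75 × (-0.176279) = 0.132209 substitutions/site.
Under a molecular clock d = 2μt, so t = d/(2μ) = 0.132209 / (2 × 2.7 × 10^-9) = 24.48 million years.

24.48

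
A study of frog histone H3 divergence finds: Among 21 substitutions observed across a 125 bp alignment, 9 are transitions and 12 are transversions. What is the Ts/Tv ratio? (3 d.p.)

0.750

R = 9/12 = 0.750.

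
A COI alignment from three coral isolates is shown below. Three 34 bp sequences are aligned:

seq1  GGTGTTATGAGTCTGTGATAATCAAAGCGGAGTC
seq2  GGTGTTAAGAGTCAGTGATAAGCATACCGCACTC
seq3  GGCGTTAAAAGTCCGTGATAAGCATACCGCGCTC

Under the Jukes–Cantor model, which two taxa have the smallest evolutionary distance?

seq2 and seq3

seq1–seq2: 7/34 differ, p = 0.206, d = 0.241.
seq1–seq3: 10/34 differ, p = 0.294, d = 0.373.
seq2–seq3: 4/34 differ, p = 0.118, d = 0.128.
The smallest distance is between seq2 and seq3.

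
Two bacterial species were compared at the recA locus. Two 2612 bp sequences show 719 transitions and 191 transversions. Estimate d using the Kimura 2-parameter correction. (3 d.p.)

P = 719/2612 ≈ 0.275268 and Q = 191/2612 ≈ 0.073124.
Under the Kimura two-parameter model, d = −½ ln(1 − 2P − Q) − ¼ ln(1 − 2Q).
1 − 2P − Q = 0.37634, giving −½ ln(0.37634) = 0.488631.
1 − 2Q = 0.853752, giving −¼ ln(0.853752) = 0.039529.
d = 0.488631 + 0.039529 = 0.528160.

0.528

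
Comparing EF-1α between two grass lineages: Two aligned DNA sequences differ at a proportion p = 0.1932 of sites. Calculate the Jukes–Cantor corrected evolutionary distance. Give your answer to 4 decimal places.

d = −(3/4) ln(1 − 4p/3) = −0.75 ln(1 − 0.2576) = −0.75 ln(0.7424)
  = −0.75 × (-0.297867) = 0.223400 substitutions/site.

0.2234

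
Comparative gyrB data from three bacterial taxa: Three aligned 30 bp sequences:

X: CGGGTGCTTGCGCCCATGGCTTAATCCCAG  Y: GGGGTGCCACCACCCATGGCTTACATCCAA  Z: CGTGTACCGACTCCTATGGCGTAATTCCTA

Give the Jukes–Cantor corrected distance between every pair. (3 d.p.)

X–Y: 9/30 sites differ → p = 0.3, d = −0.75 ln(1 − 0.4) = 0.383119 ≈ 0.383.
X–Z: 11/30 sites differ → p ≈ 0.366667, d = −0.75 ln(1 − 0.488889) = 0.503376 ≈ 0.503.
Y–Z: 11/30 sites differ → p ≈ 0.366667, d = −0.75 ln(1 − 0.488889) = 0.503376 ≈ 0.503.

d(X,Y) = 0.383, d(X,Z) = 0.503, d(Y,Z) = 0.503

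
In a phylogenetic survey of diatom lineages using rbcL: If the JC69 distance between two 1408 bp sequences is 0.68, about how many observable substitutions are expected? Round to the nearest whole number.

Invert JC69: p = (3/4)(1 − e^(−4d/3)) = 0.75 × (1 − e^(-0.906667)) = 0.75 × (1 − 0.403868) = 0.447099.
Expected differing sites = pL ≈ 0.447099 × 1408 = 629.515392 ≈ 630.

630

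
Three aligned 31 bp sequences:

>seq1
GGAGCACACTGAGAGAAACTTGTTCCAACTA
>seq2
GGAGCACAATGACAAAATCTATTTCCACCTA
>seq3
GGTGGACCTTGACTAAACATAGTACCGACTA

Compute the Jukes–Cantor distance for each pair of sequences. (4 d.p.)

d(seq1,seq2) = 0.2687, d(seq1,seq3) = 0.5445, d(seq2,seq3) = 0.4806

seq1–seq2: 7/31 sites differ → p ≈ 0.225806, d = −0.75 ln(1 − 0.301075) = 0.268659 ≈ 0.2687.
seq1–seq3: 12/31 sites differ → p ≈ 0.387097, d = −0.75 ln(1 − 0.516129) = 0.544453 ≈ 0.5445.
seq2–seq3: 11/31 sites differ → p ≈ 0.354839, d = −0.75 ln(1 − 0.473119) = 0.480585 ≈ 0.4806.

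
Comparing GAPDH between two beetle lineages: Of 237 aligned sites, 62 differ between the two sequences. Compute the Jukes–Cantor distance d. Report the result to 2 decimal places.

p = 62/237 ≈ 0.261603.
d = −(3/4) ln(1 − 4p/3) = −0.75 ln(1 − 0.348804) = −0.75 ln(0.651196)
  = −0.75 × (-0.428945) = 0.321709 substitutions/site.

0.32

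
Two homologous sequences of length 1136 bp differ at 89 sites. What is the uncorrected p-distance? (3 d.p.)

0.078

p = 89/1136 = 0.078345… ≈ 0.078 (to 3 d.p.).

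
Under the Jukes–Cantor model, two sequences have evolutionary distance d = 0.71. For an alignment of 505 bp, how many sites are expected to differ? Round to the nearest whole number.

Invert JC69: p = (3/4)(1 − e^(−4d/3)) = 0.75 × (1 − e^(-0.946667)) = 0.75 × (1 − 0.388032) = 0.458976.
Expected differing sites = pL ≈ 0.458976 × 505 = 231.78288 ≈ 232.

232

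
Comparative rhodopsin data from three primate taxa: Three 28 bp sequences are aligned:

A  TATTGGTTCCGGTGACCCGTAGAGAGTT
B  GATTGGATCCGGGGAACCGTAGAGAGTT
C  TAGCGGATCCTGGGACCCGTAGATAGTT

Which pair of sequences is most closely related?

A and B

A–B: 4/28 differ, p = 0.143, d = 0.158.
A–C: 6/28 differ, p = 0.214, d = 0.252.
B–C: 6/28 differ, p = 0.214, d = 0.252.
The smallest distance is between A and B.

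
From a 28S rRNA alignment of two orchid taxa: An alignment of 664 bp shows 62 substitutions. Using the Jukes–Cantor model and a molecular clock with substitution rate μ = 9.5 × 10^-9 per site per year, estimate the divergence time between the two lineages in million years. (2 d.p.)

5.25

p = 62/664 ≈ 0.093373.
d = −(3/4) ln(1 − 4p/3) = −0.75 ln(1 − 0.124497) = −0.75 ln(0.875503)
  = −0.75 × (-0.132957) = 0.099718 substitutions/site.
Under a molecular clock d = 2μt, so t = d/(2μ) = 0.099718 / (2 × 9.5 × 10^-9) = 5.25 million years.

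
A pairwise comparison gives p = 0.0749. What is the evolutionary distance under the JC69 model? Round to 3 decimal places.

0.079

d = −(3/4) ln(1 − 4p/3) = −0.75 ln(1 − 0.099867) = −0.75 ln(0.900133)
  = −0.75 × (-0.105213) = 0.078910 substitutions/site.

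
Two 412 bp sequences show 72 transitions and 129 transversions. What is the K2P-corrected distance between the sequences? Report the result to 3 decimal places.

P = 72/412 ≈ 0.174757 and Q = 129/412 ≈ 0.313107.
Under the Kimura two-parameter model, d = −½ ln(1 − 2P − Q) − ¼ ln(1 − 2Q).
1 − 2P − Q = 0.337379, giving −½ ln(0.337379) = 0.543274.
1 − 2Q = 0.373786, giving −¼ ln(0.373786) = 0.246018.
d = 0.543274 + 0.246018 = 0.789292.

0.789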